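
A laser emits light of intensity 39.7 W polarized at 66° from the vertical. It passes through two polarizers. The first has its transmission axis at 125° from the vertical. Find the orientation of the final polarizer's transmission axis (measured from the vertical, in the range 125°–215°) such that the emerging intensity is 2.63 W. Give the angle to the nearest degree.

I₁ = I₀ cos²(125° − 66°) = I₀ cos²(59°) = 0.2653 I₀.
Target fraction: 2.63 / 39.7 W = 0.06625 of I₀.
Need I₂/I₀ = 0.06625, so cos²(θ − 125°) = 0.06625 / 0.2653 = 0.2497.
θ − 125° = arccos(√0.2497) = 60.0°, giving θ ≈ 125 + 60.0 = 185.0°.

θ ≈ 185°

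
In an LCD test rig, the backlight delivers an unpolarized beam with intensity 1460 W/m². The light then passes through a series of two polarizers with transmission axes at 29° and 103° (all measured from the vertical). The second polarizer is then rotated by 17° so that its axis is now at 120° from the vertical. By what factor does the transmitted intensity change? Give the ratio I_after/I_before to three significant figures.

I_new/I_old ≈ 0.00401

Before rotation:
Unpolarized light through the first polarizer → I₁ = ½ I₀, now polarized at 29°.
I₂ = I₁ cos²(103° − 29°) = 0.5 I₀ · cos²(74°) = 0.03799 I₀.
After rotation:
Unpolarized light through the first polarizer → I₁ = ½ I₀, now polarized at 29°.
Angle between axes 1 and 2: 89°. I₂ = 0.5 I₀ · cos²(89°) = 0.0001523 I₀.
Ratio = 0.0001523 / 0.03799 = 0.004009.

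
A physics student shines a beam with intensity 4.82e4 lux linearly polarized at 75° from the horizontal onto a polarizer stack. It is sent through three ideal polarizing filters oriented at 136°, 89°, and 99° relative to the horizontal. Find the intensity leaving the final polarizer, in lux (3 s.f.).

By Malus's law, I₁ = 4.82e4 lux · cos²(61°) = 1.133e+04 lux.
I₂ = I₁ · cos²(47°) = 1.133e+04 · 0.4651 = 5269 lux.
I₃ = I₂ · cos²(10°) = 5269 · 0.9698 = 5110 lux.

I ≈ 5110 lux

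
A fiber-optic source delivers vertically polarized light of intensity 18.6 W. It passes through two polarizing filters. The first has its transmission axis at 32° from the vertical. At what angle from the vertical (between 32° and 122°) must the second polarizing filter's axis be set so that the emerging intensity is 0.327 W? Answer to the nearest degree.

θ ≈ 113°

I₁ = I₀ cos²(32° − 0°) = I₀ cos²(32°) = 0.7192 I₀.
Target fraction: 0.327 / 18.6 W = 0.01758 of I₀.
Need I₂/I₀ = 0.01758, so cos²(θ − 32°) = 0.01758 / 0.7192 = 0.02445.
θ − 32° = arccos(√0.02445) = 81.0°, giving θ ≈ 32 + 81.0 = 113.0°.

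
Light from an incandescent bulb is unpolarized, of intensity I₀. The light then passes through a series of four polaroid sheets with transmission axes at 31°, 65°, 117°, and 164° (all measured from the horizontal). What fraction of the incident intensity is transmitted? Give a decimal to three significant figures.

Unpolarized light through the first polarizer → I₁ = ½ I₀, now polarized at 31°.
I₂ = I₁ cos²(65° − 31°) = 0.5 I₀ · cos²(34°) = 0.3437 I₀.
I₃ = I₂ cos²(117° − 65°) = 0.3437 I₀ · cos²(52°) = 0.1303 I₀.
I₄ = I₃ cos²(164° − 117°) = 0.1303 I₀ · cos²(47°) = 0.06059 I₀.
Transmitted fraction = 0.06059.

≈ 0.0606 I₀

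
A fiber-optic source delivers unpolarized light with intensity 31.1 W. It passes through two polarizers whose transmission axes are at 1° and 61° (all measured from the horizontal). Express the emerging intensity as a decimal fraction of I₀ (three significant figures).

Unpolarized light through the first polarizer → I₁ = 31.1 W/2 = 15.55 W, polarized at 1°.
I₂ = I₁ · cos²(60°) = 15.55 · 0.25 = 3.888 W.
Transmitted fraction = 0.125.

I/I₀ ≈ 0.125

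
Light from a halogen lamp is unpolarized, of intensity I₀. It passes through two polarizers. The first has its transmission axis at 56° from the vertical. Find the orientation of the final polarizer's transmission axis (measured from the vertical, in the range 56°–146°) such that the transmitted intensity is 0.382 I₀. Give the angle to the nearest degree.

θ ≈ 85°

Unpolarized light through the first polarizer → I₁ = ½ I₀, now polarized at 56°.
Need I₂/I₀ = 0.382, so cos²(θ − 56°) = 0.382 / 0.5 = 0.764.
θ − 56° = arccos(√0.764) = 29.1°, giving θ ≈ 56 + 29.1 = 85.1°.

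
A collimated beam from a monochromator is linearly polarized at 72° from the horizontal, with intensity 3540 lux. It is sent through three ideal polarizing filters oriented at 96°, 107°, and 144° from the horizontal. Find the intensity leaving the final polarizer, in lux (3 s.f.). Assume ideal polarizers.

By Malus's law, I₁ = 3540 lux · cos²(24°) = 2954 lux.
I₂ = I₁ · cos²(11°) = 2954 · 0.9636 = 2847 lux.
I₃ = I₂ · cos²(37°) = 2847 · 0.6378 = 1816 lux.

I ≈ 1820 lux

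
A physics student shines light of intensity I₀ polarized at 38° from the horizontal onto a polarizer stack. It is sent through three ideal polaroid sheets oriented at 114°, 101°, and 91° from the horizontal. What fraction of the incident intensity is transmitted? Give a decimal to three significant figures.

I₁ = I₀ cos²(114° − 38°) = I₀ cos²(76°) = 0.05853 I₀.
I₂ = I₁ cos²(101° − 114°) = 0.05853 I₀ · cos²(13°) = 0.05556 I₀.
I₃ = I₂ cos²(91° − 101°) = 0.05556 I₀ · cos²(10°) = 0.05389 I₀.
Transmitted fraction = 0.05389.

≈ 0.0539 I₀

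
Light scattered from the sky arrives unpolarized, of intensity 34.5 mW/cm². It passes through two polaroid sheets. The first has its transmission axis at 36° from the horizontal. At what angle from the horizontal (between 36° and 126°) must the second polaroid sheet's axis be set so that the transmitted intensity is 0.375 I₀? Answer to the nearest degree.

Unpolarized light through the first polarizer → I₁ = ½ I₀, now polarized at 36°.
Need I₂/I₀ = 0.375, so cos²(θ − 36°) = 0.375 / 0.5 = 0.75.
θ − 36° = arccos(√0.75) = 30.0°, giving θ ≈ 36 + 30.0 = 66.0°.

θ ≈ 66°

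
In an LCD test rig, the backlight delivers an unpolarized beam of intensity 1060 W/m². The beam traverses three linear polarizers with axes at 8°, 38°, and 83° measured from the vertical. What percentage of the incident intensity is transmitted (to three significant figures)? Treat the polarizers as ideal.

≈ 18.8%

Unpolarized light through the first polarizer → I₁ = 1060 W/m²/2 = 530 W/m², polarized at 8°.
I₂ = I₁ · cos²(30°) = 530 · 0.75 = 397.5 W/m².
I₃ = I₂ · cos²(45°) = 397.5 · 0.5 = 198.8 W/m².
That is 18.75% of the incident intensity.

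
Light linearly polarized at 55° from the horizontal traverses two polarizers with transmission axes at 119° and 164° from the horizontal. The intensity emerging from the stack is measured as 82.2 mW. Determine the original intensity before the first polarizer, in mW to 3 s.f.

I₀ ≈ 855 mW

By Malus's law, I₁ = I₀ cos²(119° − 55°) = I₀ cos²(64°) = 0.1922 I₀.
I₂ = I₁ cos²(164° − 119°) = 0.1922 I₀ · cos²(45°) = 0.09608 I₀.
So 82.2 mW = 0.09608 I₀, giving I₀ = 82.2/0.09608 = 855.5 mW.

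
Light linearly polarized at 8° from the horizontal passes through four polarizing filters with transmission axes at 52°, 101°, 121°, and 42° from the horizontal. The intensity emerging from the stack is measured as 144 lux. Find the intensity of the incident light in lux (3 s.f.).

I₀ ≈ 2.01e4 lux

By Malus's law, I₁ = I₀ cos²(52° − 8°) = I₀ cos²(44°) = 0.5174 I₀.
I₂ = I₁ cos²(101° − 52°) = 0.5174 I₀ · cos²(49°) = 0.2227 I₀.
I₃ = I₂ cos²(121° − 101°) = 0.2227 I₀ · cos²(20°) = 0.1967 I₀.
I₄ = I₃ cos²(42° − 121°) = 0.1967 I₀ · cos²(79°) = 0.00716 I₀.
So 144 lux = 0.00716 I₀, giving I₀ = 144/0.00716 = 2.011e+04 lux.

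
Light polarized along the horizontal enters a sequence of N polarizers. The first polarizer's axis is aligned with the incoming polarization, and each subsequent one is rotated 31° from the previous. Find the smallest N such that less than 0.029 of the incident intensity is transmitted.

N = 13

First polarizer is aligned with the polarization: full transmission.
Each further stage multiplies by cos²(31°) = 0.7347.
After N polarizers: T = 0.7347^(N−1). Require T < 0.029 ⇒ N−1 > ln(0.029)/ln(0.7347) = 11.49, so N−1 ≥ 12 and N = 13.
Check: N=13 gives T = 0.02475 < 0.029; N=12 gives T = 0.03369.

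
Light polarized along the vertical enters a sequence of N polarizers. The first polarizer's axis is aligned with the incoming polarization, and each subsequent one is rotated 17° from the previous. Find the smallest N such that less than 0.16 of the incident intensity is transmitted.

First polarizer is aligned with the polarization: full transmission.
Each further stage multiplies by cos²(17°) = 0.9145.
After N polarizers: T = 0.9145^(N−1). Require T < 0.16 ⇒ N−1 > ln(0.16)/ln(0.9145) = 20.51, so N−1 ≥ 21 and N = 22.
Check: N=22 gives T = 0.1531 < 0.16; N=21 gives T = 0.1674.

N = 22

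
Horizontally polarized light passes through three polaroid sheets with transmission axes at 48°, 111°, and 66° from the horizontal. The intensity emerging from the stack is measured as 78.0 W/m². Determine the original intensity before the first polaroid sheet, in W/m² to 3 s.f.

I₀ ≈ 1690 W/m²

I₁ = I₀ cos²(48° − 0°) = I₀ cos²(48°) = 0.4477 I₀.
I₂ = I₁ cos²(111° − 48°) = 0.4477 I₀ · cos²(63°) = 0.09228 I₀.
I₃ = I₂ cos²(66° − 111°) = 0.09228 I₀ · cos²(45°) = 0.04614 I₀.
So 78.0 W/m² = 0.04614 I₀, giving I₀ = 78.0/0.04614 = 1690 W/m².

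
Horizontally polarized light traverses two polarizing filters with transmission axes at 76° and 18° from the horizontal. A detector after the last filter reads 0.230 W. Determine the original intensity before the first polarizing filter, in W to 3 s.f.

I₀ ≈ 14.0 W

I₁ = I₀ cos²(76° − 0°) = I₀ cos²(76°) = 0.05853 I₀.
I₂ = I₁ cos²(18° − 76°) = 0.05853 I₀ · cos²(58°) = 0.01644 I₀.
So 0.230 W = 0.01644 I₀, giving I₀ = 0.230/0.01644 = 13.99 W.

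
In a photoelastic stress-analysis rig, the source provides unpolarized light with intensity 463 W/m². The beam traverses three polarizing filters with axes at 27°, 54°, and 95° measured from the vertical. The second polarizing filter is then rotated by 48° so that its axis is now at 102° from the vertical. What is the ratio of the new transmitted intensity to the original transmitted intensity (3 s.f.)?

I_new/I_old ≈ 0.146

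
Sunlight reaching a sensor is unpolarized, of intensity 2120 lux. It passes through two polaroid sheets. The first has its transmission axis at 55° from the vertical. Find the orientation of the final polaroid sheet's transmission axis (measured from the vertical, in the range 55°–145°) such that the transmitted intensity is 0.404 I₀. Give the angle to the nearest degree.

Unpolarized light through the first polarizer → I₁ = ½ I₀, now polarized at 55°.
Need I₂/I₀ = 0.404, so cos²(θ − 55°) = 0.404 / 0.5 = 0.808.
θ − 55° = arccos(√0.808) = 26.0°, giving θ ≈ 55 + 26.0 = 81.0°.

θ ≈ 81°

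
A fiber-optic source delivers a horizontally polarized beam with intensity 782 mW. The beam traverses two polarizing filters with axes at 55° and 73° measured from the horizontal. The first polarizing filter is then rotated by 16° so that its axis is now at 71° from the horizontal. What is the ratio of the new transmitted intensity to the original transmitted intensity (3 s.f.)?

I_new/I_old ≈ 0.356

Before rotation:
By Malus's law, I₁ = I₀ cos²(55° − 0°) = I₀ cos²(55°) = 0.329 I₀.
I₂ = I₁ cos²(73° − 55°) = 0.329 I₀ · cos²(18°) = 0.2976 I₀.
After rotation:
I₁ = I₀ cos²(71° − 0°) = I₀ cos²(71°) = 0.106 I₀.
I₂ = I₁ cos²(73° − 71°) = 0.106 I₀ · cos²(2°) = 0.1059 I₀.
Ratio = 0.1059 / 0.2976 = 0.3558.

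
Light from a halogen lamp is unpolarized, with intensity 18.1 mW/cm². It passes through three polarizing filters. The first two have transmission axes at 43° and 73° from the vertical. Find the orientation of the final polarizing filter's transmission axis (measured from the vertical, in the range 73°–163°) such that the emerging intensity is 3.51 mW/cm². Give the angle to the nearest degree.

Unpolarized light through the first polarizer → I₁ = ½ I₀, now polarized at 43°.
I₂ = I₁ cos²(73° − 43°) = 0.5 I₀ · cos²(30°) = 0.375 I₀.
Target fraction: 3.51 / 18.1 mW/cm² = 0.1939 of I₀.
Need I₃/I₀ = 0.1939, so cos²(θ − 73°) = 0.1939 / 0.375 = 0.5171.
θ − 73° = arccos(√0.5171) = 44.0°, giving θ ≈ 73 + 44.0 = 117.0°.

θ ≈ 117°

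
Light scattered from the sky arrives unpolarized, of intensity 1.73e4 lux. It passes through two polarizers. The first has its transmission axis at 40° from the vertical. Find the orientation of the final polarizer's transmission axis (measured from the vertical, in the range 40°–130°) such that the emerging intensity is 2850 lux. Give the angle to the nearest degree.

Unpolarized light through the first polarizer → I₁ = ½ I₀, now polarized at 40°.
Target fraction: 2850 / 1.73e4 lux = 0.1647 of I₀.
Need I₂/I₀ = 0.1647, so cos²(θ − 40°) = 0.1647 / 0.5 = 0.3295.
θ − 40° = arccos(√0.3295) = 55.0°, giving θ ≈ 40 + 55.0 = 95.0°.

θ ≈ 95°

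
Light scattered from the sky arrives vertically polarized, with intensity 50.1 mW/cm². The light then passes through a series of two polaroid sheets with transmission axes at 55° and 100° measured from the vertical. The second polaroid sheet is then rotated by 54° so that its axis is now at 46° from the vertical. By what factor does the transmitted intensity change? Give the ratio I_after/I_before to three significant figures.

I_new/I_old ≈ 1.95

Before rotation:
By Malus's law, I₁ = I₀ cos²(55° − 0°) = I₀ cos²(55°) = 0.329 I₀.
I₂ = I₁ cos²(100° − 55°) = 0.329 I₀ · cos²(45°) = 0.1645 I₀.
After rotation:
I₁ = I₀ cos²(55° − 0°) = I₀ cos²(55°) = 0.329 I₀.
I₂ = I₁ cos²(46° − 55°) = 0.329 I₀ · cos²(9°) = 0.3209 I₀.
Ratio = 0.3209 / 0.1645 = 1.951.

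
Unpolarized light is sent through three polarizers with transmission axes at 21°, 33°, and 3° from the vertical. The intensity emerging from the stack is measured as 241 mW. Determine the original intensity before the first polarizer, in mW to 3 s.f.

Unpolarized light through the first polarizer → I₁ = ½ I₀, now polarized at 21°.
I₂ = I₁ cos²(33° − 21°) = 0.5 I₀ · cos²(12°) = 0.4784 I₀.
I₃ = I₂ cos²(3° − 33°) = 0.4784 I₀ · cos²(30°) = 0.3588 I₀.
So 241 mW = 0.3588 I₀, giving I₀ = 241/0.3588 = 671.7 mW.

I₀ ≈ 672 mW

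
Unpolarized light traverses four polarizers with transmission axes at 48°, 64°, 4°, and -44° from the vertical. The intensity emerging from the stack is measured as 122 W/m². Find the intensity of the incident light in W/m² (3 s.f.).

I₀ ≈ 2360 W/m²

Unpolarized light through the first polarizer → I₁ = ½ I₀, now polarized at 48°.
I₂ = I₁ cos²(64° − 48°) = 0.5 I₀ · cos²(16°) = 0.462 I₀.
I₃ = I₂ cos²(4° − 64°) = 0.462 I₀ · cos²(60°) = 0.1155 I₀.
I₄ = I₃ cos²(-44° − 4°) = 0.1155 I₀ · cos²(48°) = 0.05171 I₀.
So 122 W/m² = 0.05171 I₀, giving I₀ = 122/0.05171 = 2359 W/m².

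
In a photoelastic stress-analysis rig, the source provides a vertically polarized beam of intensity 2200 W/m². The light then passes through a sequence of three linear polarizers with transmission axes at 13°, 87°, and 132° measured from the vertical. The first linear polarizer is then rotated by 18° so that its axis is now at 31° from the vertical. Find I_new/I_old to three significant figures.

Before rotation:
By Malus's law, I₁ = I₀ cos²(13° − 0°) = I₀ cos²(13°) = 0.9494 I₀.
I₂ = I₁ cos²(87° − 13°) = 0.9494 I₀ · cos²(74°) = 0.07213 I₀.
I₃ = I₂ cos²(132° − 87°) = 0.07213 I₀ · cos²(45°) = 0.03607 I₀.
After rotation:
I₁ = I₀ cos²(31° − 0°) = I₀ cos²(31°) = 0.7347 I₀.
I₂ = I₁ cos²(87° − 31°) = 0.7347 I₀ · cos²(56°) = 0.2297 I₀.
I₃ = I₂ cos²(132° − 87°) = 0.2297 I₀ · cos²(45°) = 0.1149 I₀.
Ratio = 0.1149 / 0.03607 = 3.185.

I_new/I_old ≈ 3.19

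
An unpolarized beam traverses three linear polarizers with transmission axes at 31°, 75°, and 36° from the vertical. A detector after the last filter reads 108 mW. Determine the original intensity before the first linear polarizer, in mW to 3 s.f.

I₀ ≈ 691 mW

Unpolarized light through the first polarizer → I₁ = ½ I₀, now polarized at 31°.
I₂ = I₁ cos²(75° − 31°) = 0.5 I₀ · cos²(44°) = 0.2587 I₀.
I₃ = I₂ cos²(36° − 75°) = 0.2587 I₀ · cos²(39°) = 0.1563 I₀.
So 108 mW = 0.1563 I₀, giving I₀ = 108/0.1563 = 691.2 mW.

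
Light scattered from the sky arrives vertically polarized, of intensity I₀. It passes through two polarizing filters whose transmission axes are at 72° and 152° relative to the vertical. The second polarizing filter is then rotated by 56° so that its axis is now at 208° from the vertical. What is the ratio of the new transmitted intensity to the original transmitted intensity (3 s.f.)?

I_new/I_old ≈ 17.2

Before rotation:
I₁ = I₀ cos²(72° − 0°) = I₀ cos²(72°) = 0.09549 I₀.
I₂ = I₁ cos²(152° − 72°) = 0.09549 I₀ · cos²(80°) = 0.002879 I₀.
After rotation:
I₁ = I₀ cos²(72° − 0°) = I₀ cos²(72°) = 0.09549 I₀.
Angle between axes 1 and 2: 44°. I₂ = 0.09549 I₀ · cos²(44°) = 0.04941 I₀.
Ratio = 0.04941 / 0.002879 = 17.16.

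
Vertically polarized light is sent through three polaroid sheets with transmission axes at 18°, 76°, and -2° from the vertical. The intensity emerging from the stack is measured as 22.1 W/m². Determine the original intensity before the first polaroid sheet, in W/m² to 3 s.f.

I₁ = I₀ cos²(18° − 0°) = I₀ cos²(18°) = 0.9045 I₀.
I₂ = I₁ cos²(76° − 18°) = 0.9045 I₀ · cos²(58°) = 0.254 I₀.
I₃ = I₂ cos²(-2° − 76°) = 0.254 I₀ · cos²(78°) = 0.01098 I₀.
So 22.1 W/m² = 0.01098 I₀, giving I₀ = 22.1/0.01098 = 2013 W/m².

I₀ ≈ 2010 W/m²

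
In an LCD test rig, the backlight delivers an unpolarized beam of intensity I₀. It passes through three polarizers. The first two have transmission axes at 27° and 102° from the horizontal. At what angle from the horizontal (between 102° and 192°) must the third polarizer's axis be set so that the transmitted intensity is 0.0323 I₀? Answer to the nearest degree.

Unpolarized light through the first polarizer → I₁ = ½ I₀, now polarized at 27°.
I₂ = I₁ cos²(102° − 27°) = 0.5 I₀ · cos²(75°) = 0.03349 I₀.
Need I₃/I₀ = 0.0323, so cos²(θ − 102°) = 0.0323 / 0.03349 = 0.9644.
θ − 102° = arccos(√0.9644) = 10.9°, giving θ ≈ 102 + 10.9 = 112.9°.

θ ≈ 113°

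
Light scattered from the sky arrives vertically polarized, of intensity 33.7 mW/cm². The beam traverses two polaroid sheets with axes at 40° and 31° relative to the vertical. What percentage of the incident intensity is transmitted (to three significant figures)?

≈ 57.2%

I₁ = 33.7 mW/cm² · cos²(40°) = 19.78 mW/cm².
I₂ = I₁ · cos²(9°) = 19.78 · 0.9755 = 19.29 mW/cm².
That is 57.25% of the incident intensity.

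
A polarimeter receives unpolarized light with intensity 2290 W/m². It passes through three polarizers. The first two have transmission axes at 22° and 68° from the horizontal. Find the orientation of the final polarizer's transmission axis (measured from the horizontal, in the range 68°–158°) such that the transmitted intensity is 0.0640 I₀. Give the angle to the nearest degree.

θ ≈ 127°

Unpolarized light through the first polarizer → I₁ = ½ I₀, now polarized at 22°.
I₂ = I₁ cos²(68° − 22°) = 0.5 I₀ · cos²(46°) = 0.2413 I₀.
Need I₃/I₀ = 0.064, so cos²(θ − 68°) = 0.064 / 0.2413 = 0.2653.
θ − 68° = arccos(√0.2653) = 59.0°, giving θ ≈ 68 + 59.0 = 127.0°.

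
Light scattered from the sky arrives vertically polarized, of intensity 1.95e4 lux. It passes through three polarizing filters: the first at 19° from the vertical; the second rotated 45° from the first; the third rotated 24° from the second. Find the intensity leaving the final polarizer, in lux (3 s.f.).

I ≈ 7270 lux

I₁ = 1.95e4 lux · cos²(19°) = 1.743e+04 lux.
I₂ = I₁ · cos²(45°) = 1.743e+04 · 0.5 = 8717 lux.
I₃ = I₂ · cos²(24°) = 8717 · 0.8346 = 7275 lux.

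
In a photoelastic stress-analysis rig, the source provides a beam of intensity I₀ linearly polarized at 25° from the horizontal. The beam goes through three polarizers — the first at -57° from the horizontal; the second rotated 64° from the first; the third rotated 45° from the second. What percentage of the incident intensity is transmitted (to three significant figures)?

≈ 0.186%

I₁ = I₀ cos²(-57° − 25°) = I₀ cos²(82°) = 0.01937 I₀.
I₂ = I₁ cos²(64°) = 0.01937 · 0.1922 I₀ = 0.003722 I₀.
I₃ = I₂ cos²(45°) = 0.003722 · 0.5 I₀ = 0.001861 I₀.
That is 0.1861% of the incident intensity.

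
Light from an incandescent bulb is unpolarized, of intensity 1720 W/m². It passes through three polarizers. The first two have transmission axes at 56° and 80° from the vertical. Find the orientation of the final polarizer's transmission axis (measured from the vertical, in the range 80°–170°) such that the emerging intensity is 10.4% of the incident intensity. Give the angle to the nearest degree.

Unpolarized light through the first polarizer → I₁ = ½ I₀, now polarized at 56°.
I₂ = I₁ cos²(80° − 56°) = 0.5 I₀ · cos²(24°) = 0.4173 I₀.
Need I₃/I₀ = 0.104, so cos²(θ − 80°) = 0.104 / 0.4173 = 0.2492.
θ − 80° = arccos(√0.2492) = 60.1°, giving θ ≈ 80 + 60.1 = 140.1°.

θ ≈ 140°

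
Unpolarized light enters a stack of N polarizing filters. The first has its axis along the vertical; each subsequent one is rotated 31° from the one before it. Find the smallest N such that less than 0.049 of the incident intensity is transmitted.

First polarizer halves the unpolarized light: factor 1/2.
Each further stage multiplies by cos²(31°) = 0.7347.
After N polarizers: T = 0.5·0.7347^(N−1). Require T < 0.049 ⇒ N−1 > ln(0.049/0.5)/ln(0.7347) = 7.54, so N−1 ≥ 8 and N = 9.
Check: N=9 gives T = 0.04246 < 0.049; N=8 gives T = 0.05779.

N = 9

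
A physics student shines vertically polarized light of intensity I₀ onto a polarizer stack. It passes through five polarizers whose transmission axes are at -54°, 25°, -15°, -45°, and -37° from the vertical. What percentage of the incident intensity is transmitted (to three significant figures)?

I₁ = I₀ cos²(-54° − 0°) = I₀ cos²(54°) = 0.3455 I₀.
I₂ = I₁ cos²(25° + 54°) = 0.3455 I₀ · cos²(79°) = 0.01258 I₀.
I₃ = I₂ cos²(-15° − 25°) = 0.01258 I₀ · cos²(40°) = 0.007381 I₀.
I₄ = I₃ cos²(-45° + 15°) = 0.007381 I₀ · cos²(30°) = 0.005536 I₀.
I₅ = I₄ cos²(-37° + 45°) = 0.005536 I₀ · cos²(8°) = 0.005429 I₀.
That is 0.5429% of the incident intensity.

≈ 0.543%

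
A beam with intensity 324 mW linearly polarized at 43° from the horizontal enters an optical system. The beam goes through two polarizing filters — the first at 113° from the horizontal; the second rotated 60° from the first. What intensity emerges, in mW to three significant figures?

I ≈ 9.48 mW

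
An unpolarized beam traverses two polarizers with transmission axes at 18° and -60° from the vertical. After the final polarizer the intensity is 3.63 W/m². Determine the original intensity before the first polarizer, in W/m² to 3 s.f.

I₀ ≈ 168 W/m²

Unpolarized light through the first polarizer → I₁ = ½ I₀, now polarized at 18°.
I₂ = I₁ cos²(-60° − 18°) = 0.5 I₀ · cos²(78°) = 0.02161 I₀.
So 3.63 W/m² = 0.02161 I₀, giving I₀ = 3.63/0.02161 = 167.9 W/m².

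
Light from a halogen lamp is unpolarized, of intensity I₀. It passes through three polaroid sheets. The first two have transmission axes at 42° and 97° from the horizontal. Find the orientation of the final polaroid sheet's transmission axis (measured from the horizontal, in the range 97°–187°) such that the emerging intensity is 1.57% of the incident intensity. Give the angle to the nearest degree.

Unpolarized light through the first polarizer → I₁ = ½ I₀, now polarized at 42°.
I₂ = I₁ cos²(97° − 42°) = 0.5 I₀ · cos²(55°) = 0.1645 I₀.
Need I₃/I₀ = 0.0157, so cos²(θ − 97°) = 0.0157 / 0.1645 = 0.09544.
θ − 97° = arccos(√0.09544) = 72.0°, giving θ ≈ 97 + 72.0 = 169.0°.

θ ≈ 169°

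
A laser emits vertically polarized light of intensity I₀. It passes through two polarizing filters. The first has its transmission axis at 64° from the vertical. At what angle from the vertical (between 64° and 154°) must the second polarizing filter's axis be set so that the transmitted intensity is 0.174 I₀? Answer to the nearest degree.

θ ≈ 82°

By Malus's law, I₁ = I₀ cos²(64° − 0°) = I₀ cos²(64°) = 0.1922 I₀.
Need I₂/I₀ = 0.174, so cos²(θ − 64°) = 0.174 / 0.1922 = 0.9055.
θ − 64° = arccos(√0.9055) = 17.9°, giving θ ≈ 64 + 17.9 = 81.9°.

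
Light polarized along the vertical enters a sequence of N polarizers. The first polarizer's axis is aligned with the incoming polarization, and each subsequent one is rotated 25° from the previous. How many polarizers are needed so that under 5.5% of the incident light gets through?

N = 16

First polarizer is aligned with the polarization: full transmission.
Each further stage multiplies by cos²(25°) = 0.8214.
After N polarizers: T = 0.8214^(N−1). Require T < 0.055 ⇒ N−1 > ln(0.055)/ln(0.8214) = 14.74, so N−1 ≥ 15 and N = 16.
Check: N=16 gives T = 0.05227 < 0.055; N=15 gives T = 0.06364.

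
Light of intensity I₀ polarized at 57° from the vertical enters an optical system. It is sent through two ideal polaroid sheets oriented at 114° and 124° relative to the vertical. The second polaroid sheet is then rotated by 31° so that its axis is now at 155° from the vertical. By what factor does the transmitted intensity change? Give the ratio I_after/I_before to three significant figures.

Before rotation:
I₁ = I₀ cos²(114° − 57°) = I₀ cos²(57°) = 0.2966 I₀.
I₂ = I₁ cos²(124° − 114°) = 0.2966 I₀ · cos²(10°) = 0.2877 I₀.
After rotation:
I₁ = I₀ cos²(114° − 57°) = I₀ cos²(57°) = 0.2966 I₀.
I₂ = I₁ cos²(155° − 114°) = 0.2966 I₀ · cos²(41°) = 0.169 I₀.
Ratio = 0.169 / 0.2877 = 0.5873.

I_new/I_old ≈ 0.587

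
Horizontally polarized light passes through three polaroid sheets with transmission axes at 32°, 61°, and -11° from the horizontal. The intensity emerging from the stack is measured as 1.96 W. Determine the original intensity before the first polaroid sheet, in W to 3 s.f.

I₀ ≈ 37.3 W

By Malus's law, I₁ = I₀ cos²(32° − 0°) = I₀ cos²(32°) = 0.7192 I₀.
I₂ = I₁ cos²(61° − 32°) = 0.7192 I₀ · cos²(29°) = 0.5501 I₀.
I₃ = I₂ cos²(-11° − 61°) = 0.5501 I₀ · cos²(72°) = 0.05253 I₀.
So 1.96 W = 0.05253 I₀, giving I₀ = 1.96/0.05253 = 37.31 W.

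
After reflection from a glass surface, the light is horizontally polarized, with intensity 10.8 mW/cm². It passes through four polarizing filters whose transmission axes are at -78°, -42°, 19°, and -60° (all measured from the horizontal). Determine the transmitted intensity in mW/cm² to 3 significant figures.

By Malus's law, I₁ = 10.8 mW/cm² · cos²(78°) = 0.4669 mW/cm².
I₂ = I₁ · cos²(36°) = 0.4669 · 0.6545 = 0.3056 mW/cm².
I₃ = I₂ · cos²(61°) = 0.3056 · 0.235 = 0.07182 mW/cm².
I₄ = I₃ · cos²(79°) = 0.07182 · 0.03641 = 0.002615 mW/cm².

I ≈ 0.00261 mW/cm²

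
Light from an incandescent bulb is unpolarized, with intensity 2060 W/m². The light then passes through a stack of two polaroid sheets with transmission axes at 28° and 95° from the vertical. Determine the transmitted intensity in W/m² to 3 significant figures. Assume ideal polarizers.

I ≈ 157 W/m²

Unpolarized light through the first polarizer → I₁ = 2060 W/m²/2 = 1030 W/m², polarized at 28°.
I₂ = I₁ · cos²(67°) = 1030 · 0.1527 = 157.3 W/m².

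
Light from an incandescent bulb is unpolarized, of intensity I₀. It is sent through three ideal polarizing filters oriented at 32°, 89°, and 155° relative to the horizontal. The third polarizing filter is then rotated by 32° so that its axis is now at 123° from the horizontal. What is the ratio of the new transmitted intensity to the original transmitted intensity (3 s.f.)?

Before rotation:
Unpolarized light through the first polarizer → I₁ = ½ I₀, now polarized at 32°.
I₂ = I₁ cos²(89° − 32°) = 0.5 I₀ · cos²(57°) = 0.1483 I₀.
I₃ = I₂ cos²(155° − 89°) = 0.1483 I₀ · cos²(66°) = 0.02454 I₀.
After rotation:
Unpolarized light through the first polarizer → I₁ = ½ I₀, now polarized at 32°.
I₂ = I₁ cos²(89° − 32°) = 0.5 I₀ · cos²(57°) = 0.1483 I₀.
I₃ = I₂ cos²(123° − 89°) = 0.1483 I₀ · cos²(34°) = 0.1019 I₀.
Ratio = 0.1019 / 0.02454 = 4.155.

I_new/I_old ≈ 4.15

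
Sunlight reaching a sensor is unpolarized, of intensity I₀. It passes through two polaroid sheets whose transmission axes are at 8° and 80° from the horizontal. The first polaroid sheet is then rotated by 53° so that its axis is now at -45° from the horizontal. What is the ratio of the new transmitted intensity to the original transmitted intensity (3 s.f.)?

Before rotation:
Unpolarized light through the first polarizer → I₁ = ½ I₀, now polarized at 8°.
I₂ = I₁ cos²(80° − 8°) = 0.5 I₀ · cos²(72°) = 0.04775 I₀.
After rotation:
Unpolarized light through the first polarizer → I₁ = ½ I₀, now polarized at -45°.
Angle between axes 1 and 2: 55°. I₂ = 0.5 I₀ · cos²(55°) = 0.1645 I₀.
Ratio = 0.1645 / 0.04775 = 3.445.

I_new/I_old ≈ 3.45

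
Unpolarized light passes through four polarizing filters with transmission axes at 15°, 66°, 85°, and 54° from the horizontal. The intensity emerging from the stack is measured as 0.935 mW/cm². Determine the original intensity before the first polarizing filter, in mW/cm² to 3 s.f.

I₀ ≈ 7.19 mW/cm²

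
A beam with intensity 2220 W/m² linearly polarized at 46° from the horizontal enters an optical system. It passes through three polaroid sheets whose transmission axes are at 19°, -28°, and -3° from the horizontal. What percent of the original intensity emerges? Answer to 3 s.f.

≈ 30.3%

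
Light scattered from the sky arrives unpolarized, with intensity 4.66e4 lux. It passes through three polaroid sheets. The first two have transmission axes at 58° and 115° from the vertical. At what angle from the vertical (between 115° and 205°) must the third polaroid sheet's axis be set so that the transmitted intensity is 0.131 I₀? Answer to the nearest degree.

θ ≈ 135°

Unpolarized light through the first polarizer → I₁ = ½ I₀, now polarized at 58°.
I₂ = I₁ cos²(115° − 58°) = 0.5 I₀ · cos²(57°) = 0.1483 I₀.
Need I₃/I₀ = 0.131, so cos²(θ − 115°) = 0.131 / 0.1483 = 0.8833.
θ − 115° = arccos(√0.8833) = 20.0°, giving θ ≈ 115 + 20.0 = 135.0°.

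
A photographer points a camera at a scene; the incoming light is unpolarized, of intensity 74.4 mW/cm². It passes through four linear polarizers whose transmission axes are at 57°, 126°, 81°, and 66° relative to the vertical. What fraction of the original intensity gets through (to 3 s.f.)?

I/I₀ ≈ 0.0300

Unpolarized light through the first polarizer → I₁ = 74.4 mW/cm²/2 = 37.2 mW/cm², polarized at 57°.
I₂ = I₁ · cos²(69°) = 37.2 · 0.1284 = 4.778 mW/cm².
I₃ = I₂ · cos²(45°) = 4.778 · 0.5 = 2.389 mW/cm².
I₄ = I₃ · cos²(15°) = 2.389 · 0.933 = 2.229 mW/cm².
Transmitted fraction = 0.02996.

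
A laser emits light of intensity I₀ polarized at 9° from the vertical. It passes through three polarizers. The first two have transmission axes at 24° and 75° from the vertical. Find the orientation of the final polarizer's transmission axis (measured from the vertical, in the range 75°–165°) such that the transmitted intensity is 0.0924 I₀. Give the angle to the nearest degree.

I₁ = I₀ cos²(24° − 9°) = I₀ cos²(15°) = 0.933 I₀.
I₂ = I₁ cos²(75° − 24°) = 0.933 I₀ · cos²(51°) = 0.3695 I₀.
Need I₃/I₀ = 0.0924, so cos²(θ − 75°) = 0.0924 / 0.3695 = 0.2501.
θ − 75° = arccos(√0.2501) = 60.0°, giving θ ≈ 75 + 60.0 = 135.0°.

θ ≈ 135°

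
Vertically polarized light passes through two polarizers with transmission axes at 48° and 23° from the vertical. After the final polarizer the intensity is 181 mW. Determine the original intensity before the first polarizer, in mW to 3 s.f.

I₀ ≈ 492 mW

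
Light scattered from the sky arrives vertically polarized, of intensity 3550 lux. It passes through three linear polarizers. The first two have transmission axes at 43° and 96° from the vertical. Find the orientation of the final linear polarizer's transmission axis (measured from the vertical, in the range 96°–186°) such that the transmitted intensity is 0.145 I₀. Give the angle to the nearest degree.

θ ≈ 126°

I₁ = I₀ cos²(43° − 0°) = I₀ cos²(43°) = 0.5349 I₀.
I₂ = I₁ cos²(96° − 43°) = 0.5349 I₀ · cos²(53°) = 0.1937 I₀.
Need I₃/I₀ = 0.145, so cos²(θ − 96°) = 0.145 / 0.1937 = 0.7485.
θ − 96° = arccos(√0.7485) = 30.1°, giving θ ≈ 96 + 30.1 = 126.1°.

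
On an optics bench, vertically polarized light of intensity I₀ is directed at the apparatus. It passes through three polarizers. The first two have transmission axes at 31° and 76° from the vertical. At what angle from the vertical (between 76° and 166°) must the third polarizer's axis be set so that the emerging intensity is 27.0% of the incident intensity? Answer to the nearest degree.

θ ≈ 107°

I₁ = I₀ cos²(31° − 0°) = I₀ cos²(31°) = 0.7347 I₀.
I₂ = I₁ cos²(76° − 31°) = 0.7347 I₀ · cos²(45°) = 0.3674 I₀.
Need I₃/I₀ = 0.27, so cos²(θ − 76°) = 0.27 / 0.3674 = 0.735.
θ − 76° = arccos(√0.735) = 31.0°, giving θ ≈ 76 + 31.0 = 107.0°.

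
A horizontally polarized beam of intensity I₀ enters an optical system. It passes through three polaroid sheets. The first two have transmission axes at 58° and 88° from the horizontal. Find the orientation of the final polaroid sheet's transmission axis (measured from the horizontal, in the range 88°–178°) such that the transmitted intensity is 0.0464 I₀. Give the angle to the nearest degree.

By Malus's law, I₁ = I₀ cos²(58° − 0°) = I₀ cos²(58°) = 0.2808 I₀.
I₂ = I₁ cos²(88° − 58°) = 0.2808 I₀ · cos²(30°) = 0.2106 I₀.
Need I₃/I₀ = 0.0464, so cos²(θ − 88°) = 0.0464 / 0.2106 = 0.2203.
θ − 88° = arccos(√0.2203) = 62.0°, giving θ ≈ 88 + 62.0 = 150.0°.

θ ≈ 150°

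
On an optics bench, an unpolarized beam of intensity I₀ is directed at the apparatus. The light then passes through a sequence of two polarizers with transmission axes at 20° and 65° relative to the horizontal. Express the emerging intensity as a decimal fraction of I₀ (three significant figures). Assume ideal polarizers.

Unpolarized light through the first polarizer → I₁ = ½ I₀, now polarized at 20°.
I₂ = I₁ cos²(65° − 20°) = 0.5 I₀ · cos²(45°) = 0.25 I₀.
Transmitted fraction = 0.25.

≈ 0.250 I₀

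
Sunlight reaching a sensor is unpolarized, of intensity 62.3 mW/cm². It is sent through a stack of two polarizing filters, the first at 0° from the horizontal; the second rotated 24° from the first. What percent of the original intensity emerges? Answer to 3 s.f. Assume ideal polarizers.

Unpolarized light through the first polarizer → I₁ = 62.3 mW/cm²/2 = 31.15 mW/cm², polarized at 0°.
I₂ = I₁ · cos²(24°) = 31.15 · 0.8346 = 26 mW/cm².
That is 41.73% of the incident intensity.

≈ 41.7%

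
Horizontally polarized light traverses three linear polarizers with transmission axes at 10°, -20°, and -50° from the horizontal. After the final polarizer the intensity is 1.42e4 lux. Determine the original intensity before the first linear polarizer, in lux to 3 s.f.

I₀ ≈ 2.60e4 lux

I₁ = I₀ cos²(10° − 0°) = I₀ cos²(10°) = 0.9698 I₀.
I₂ = I₁ cos²(-20° − 10°) = 0.9698 I₀ · cos²(30°) = 0.7274 I₀.
I₃ = I₂ cos²(-50° + 20°) = 0.7274 I₀ · cos²(30°) = 0.5455 I₀.
So 1.42e4 lux = 0.5455 I₀, giving I₀ = 1.42e4/0.5455 = 2.603e+04 lux.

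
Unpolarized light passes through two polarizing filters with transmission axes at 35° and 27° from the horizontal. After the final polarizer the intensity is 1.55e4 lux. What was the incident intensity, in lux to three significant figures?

Unpolarized light through the first polarizer → I₁ = ½ I₀, now polarized at 35°.
I₂ = I₁ cos²(27° − 35°) = 0.5 I₀ · cos²(8°) = 0.4903 I₀.
So 1.55e4 lux = 0.4903 I₀, giving I₀ = 1.55e4/0.4903 = 3.161e+04 lux.

I₀ ≈ 3.16e4 lux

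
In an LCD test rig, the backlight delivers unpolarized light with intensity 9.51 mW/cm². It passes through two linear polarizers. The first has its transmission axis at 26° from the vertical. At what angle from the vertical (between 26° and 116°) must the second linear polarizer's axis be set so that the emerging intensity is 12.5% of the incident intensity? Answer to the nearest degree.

Unpolarized light through the first polarizer → I₁ = ½ I₀, now polarized at 26°.
Need I₂/I₀ = 0.125, so cos²(θ − 26°) = 0.125 / 0.5 = 0.25.
θ − 26° = arccos(√0.25) = 60.0°, giving θ ≈ 26 + 60.0 = 86.0°.

θ ≈ 86°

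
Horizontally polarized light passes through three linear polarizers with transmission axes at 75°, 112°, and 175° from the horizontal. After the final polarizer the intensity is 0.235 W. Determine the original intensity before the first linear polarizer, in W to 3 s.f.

By Malus's law, I₁ = I₀ cos²(75° − 0°) = I₀ cos²(75°) = 0.06699 I₀.
I₂ = I₁ cos²(112° − 75°) = 0.06699 I₀ · cos²(37°) = 0.04273 I₀.
I₃ = I₂ cos²(175° − 112°) = 0.04273 I₀ · cos²(63°) = 0.008806 I₀.
So 0.235 W = 0.008806 I₀, giving I₀ = 0.235/0.008806 = 26.69 W.

I₀ ≈ 26.7 W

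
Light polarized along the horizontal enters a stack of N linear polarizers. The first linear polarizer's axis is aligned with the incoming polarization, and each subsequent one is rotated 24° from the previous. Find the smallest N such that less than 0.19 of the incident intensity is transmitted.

First polarizer is aligned with the polarization: full transmission.
Each further stage multiplies by cos²(24°) = 0.8346.
After N polarizers: T = 0.8346^(N−1). Require T < 0.19 ⇒ N−1 > ln(0.19)/ln(0.8346) = 9.18, so N−1 ≥ 10 and N = 11.
Check: N=11 gives T = 0.1639 < 0.19; N=10 gives T = 0.1964.

N = 11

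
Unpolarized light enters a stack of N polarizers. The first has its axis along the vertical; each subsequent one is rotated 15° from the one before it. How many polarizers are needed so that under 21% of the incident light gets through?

First polarizer halves the unpolarized light: factor 1/2.
Each further stage multiplies by cos²(15°) = 0.933.
After N polarizers: T = 0.5·0.933^(N−1). Require T < 0.21 ⇒ N−1 > ln(0.21/0.5)/ln(0.933) = 12.51, so N−1 ≥ 13 and N = 14.
Check: N=14 gives T = 0.203 < 0.21; N=13 gives T = 0.2176.

N = 14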